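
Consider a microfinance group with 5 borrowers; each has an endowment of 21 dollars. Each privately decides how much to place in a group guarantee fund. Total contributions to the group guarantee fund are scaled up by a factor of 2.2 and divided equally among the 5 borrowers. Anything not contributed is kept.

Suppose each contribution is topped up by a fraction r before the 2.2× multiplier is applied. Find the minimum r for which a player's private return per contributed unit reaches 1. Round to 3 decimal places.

1.273

With matching at rate r, one contributed unit becomes (1 + r) in the group guarantee fund and returns 2.2 × (1 + r) / 5 to the contributor.
Setting this equal to 1: 1 + r = 5/2.2 = 2.2727.
So the minimum matching rate is r = 2.2727 − 1 = 1.273.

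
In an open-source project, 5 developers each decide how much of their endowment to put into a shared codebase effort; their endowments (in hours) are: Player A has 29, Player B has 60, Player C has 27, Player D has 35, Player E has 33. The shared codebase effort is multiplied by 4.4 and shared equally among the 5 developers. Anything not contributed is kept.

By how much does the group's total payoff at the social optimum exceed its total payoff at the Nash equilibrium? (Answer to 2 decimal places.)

625.60 hours

The private return per contributed unit is 4.4/5 = 0.8800 < 1 for every player regardless of endowment, so the Nash equilibrium is zero contribution and the group total is Σ E_j = 29 + 60 + 27 + 35 + 33 = 184.
Each contributed unit returns 4.400 to the group, so the social optimum is full contribution by everyone: group total = 4.400 × 184 = 809.60.
Efficiency loss = (4.400 − 1) × 184 = 625.60.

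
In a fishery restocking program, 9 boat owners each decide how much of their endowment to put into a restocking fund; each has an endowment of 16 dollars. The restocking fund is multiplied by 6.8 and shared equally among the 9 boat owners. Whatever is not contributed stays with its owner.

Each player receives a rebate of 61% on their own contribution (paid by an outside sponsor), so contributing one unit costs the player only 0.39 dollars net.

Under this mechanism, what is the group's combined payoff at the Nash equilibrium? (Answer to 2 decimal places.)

Under the mechanism each unit contributed yields (6.8/9) / 0.39 = 1.9373 back to its contributor per unit of net cost, which exceeds 1, making full contribution the dominant choice for everyone.
So the Nash equilibrium is full contribution by all 9; the group earns 9 × (16 × 0.61 + 6.8 × 16) = 1067.04.

1067.04 dollars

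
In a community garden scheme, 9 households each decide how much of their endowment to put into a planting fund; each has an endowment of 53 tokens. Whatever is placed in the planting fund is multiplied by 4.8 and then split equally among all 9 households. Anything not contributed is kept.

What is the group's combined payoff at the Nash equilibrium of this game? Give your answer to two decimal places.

477.00 tokens

Each contributed unit returns 4.8/9 = 0.5333 to its contributor — below 1 — so contributing 0 is dominant for every player. At the Nash equilibrium everyone keeps their 53, and the group total is 9 × 53 = 477.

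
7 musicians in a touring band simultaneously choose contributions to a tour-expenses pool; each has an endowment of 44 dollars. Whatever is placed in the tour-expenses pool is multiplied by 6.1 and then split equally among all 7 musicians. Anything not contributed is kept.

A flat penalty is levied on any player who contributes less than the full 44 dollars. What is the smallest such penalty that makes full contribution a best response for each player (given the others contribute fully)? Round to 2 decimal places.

Given the others contribute fully, the best deviation is to contribute 0 (any partial contribution still incurs the fine and gives up units whose private return 0.8714 is below 1).
Deviating from 44 to 0 saves 44 dollars but forfeits the deviator's share of the drop in the tour-expenses pool: 6.1/7 × 44 = 38.34.
So the deviation gain is 44 − 38.34 = 5.66, and the fine must be at least 5.66 dollars to wipe it out.

5.66 dollars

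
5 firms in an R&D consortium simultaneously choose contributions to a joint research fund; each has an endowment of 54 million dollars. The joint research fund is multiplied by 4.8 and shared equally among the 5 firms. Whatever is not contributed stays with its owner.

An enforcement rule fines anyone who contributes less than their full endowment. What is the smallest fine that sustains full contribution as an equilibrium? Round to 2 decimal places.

2.16 million dollars

Given the others contribute fully, the best deviation is to contribute 0 (any partial contribution still incurs the fine and gives up units whose private return 0.9600 is below 1).
Deviating from 54 to 0 saves 54 million dollars but forfeits the deviator's share of the drop in the joint research fund: 4.8/5 × 54 = 51.84.
So the deviation gain is 54 − 51.84 = 2.16, and the fine must be at least 2.16 million dollars to wipe it out.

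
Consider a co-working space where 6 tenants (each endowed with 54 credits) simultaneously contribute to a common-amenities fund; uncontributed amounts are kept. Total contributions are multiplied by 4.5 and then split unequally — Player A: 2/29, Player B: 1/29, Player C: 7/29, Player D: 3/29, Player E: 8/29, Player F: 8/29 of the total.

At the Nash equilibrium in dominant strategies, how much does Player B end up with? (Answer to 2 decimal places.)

Player j's private return per contributed unit is 4.5 × (j's share). Contributing is weakly dominant for j when that share is at least 1/4.5 = 0.2222, and contributing 0 is dominant otherwise.
Player C, Player E and Player F clear that bar, contributing 54 each; the remaining 3 contribute 0. Total contributed: 162.
Player B keeps 54 and receives 4.5 × 162 × 1/29 = 25.14 from the common-amenities fund, for a payoff of 79.14.

79.14 credits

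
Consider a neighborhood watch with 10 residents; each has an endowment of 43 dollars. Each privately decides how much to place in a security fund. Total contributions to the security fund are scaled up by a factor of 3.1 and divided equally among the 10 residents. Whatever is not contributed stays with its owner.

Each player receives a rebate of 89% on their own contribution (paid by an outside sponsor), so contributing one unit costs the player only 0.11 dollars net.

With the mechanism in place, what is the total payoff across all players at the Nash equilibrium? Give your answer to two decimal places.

1715.70 dollars

The effective private return per unit is now (3.1/10) / 0.11 = 2.8182 > 1, so every player's dominant strategy flips to full contribution.
So the Nash equilibrium is full contribution by all 10; the group earns 10 × (43 × 0.89 + 3.1 × 43) = 1715.70.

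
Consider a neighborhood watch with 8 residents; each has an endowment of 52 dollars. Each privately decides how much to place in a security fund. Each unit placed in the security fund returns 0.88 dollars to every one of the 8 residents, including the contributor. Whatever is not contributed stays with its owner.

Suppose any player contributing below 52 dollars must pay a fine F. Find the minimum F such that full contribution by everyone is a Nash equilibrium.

6.24 dollars

Given the others contribute fully, the best deviation is to contribute 0 (any partial contribution still incurs the fine and gives up units whose private return 0.88 is below 1).
Deviating from 52 to 0 saves 52 dollars but forfeits the deviator's share of the drop in the security fund: 0.88 × 52 = 45.76.
So the deviation gain is 52 − 45.76 = 6.24, and the fine must be at least 6.24 dollars to wipe it out.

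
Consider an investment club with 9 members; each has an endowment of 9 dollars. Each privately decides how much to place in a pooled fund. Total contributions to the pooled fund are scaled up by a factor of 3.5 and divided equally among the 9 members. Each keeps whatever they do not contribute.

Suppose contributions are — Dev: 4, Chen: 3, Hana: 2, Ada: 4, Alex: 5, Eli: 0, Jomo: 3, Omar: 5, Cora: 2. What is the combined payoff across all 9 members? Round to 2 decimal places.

Total contributed: 4 + 3 + 2 + 4 + 5 + 0 + 3 + 5 + 2 = 28; total kept: 9 × 9 − 28 = 53.
The pooled fund pays out 3.5 × 28 = 98.00 in aggregate.
Group total = 53 + 98.00 = 151.00.

151.00 dollars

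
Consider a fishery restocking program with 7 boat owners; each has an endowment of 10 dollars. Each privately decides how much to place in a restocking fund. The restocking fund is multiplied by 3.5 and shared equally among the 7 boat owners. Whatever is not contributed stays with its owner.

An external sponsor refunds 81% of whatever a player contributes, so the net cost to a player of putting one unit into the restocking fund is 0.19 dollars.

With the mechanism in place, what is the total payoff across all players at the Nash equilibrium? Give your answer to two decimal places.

With the mechanism, a contributed unit returns (3.5/7) / 0.19 = 2.6316 per unit of net cost to the contributor — now above 1 — so contributing fully is weakly dominant for every player.
So the Nash equilibrium is full contribution by all 7; the group earns 7 × (10 × 0.81 + 3.5 × 10) = 301.70.

301.70 dollars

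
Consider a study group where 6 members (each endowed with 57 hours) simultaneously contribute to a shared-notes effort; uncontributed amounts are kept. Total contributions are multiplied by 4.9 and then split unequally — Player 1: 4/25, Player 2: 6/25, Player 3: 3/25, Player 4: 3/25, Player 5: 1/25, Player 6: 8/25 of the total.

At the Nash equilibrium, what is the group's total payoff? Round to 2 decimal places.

For player j, contributing a unit is worthwhile iff 4.9 × (j's share) ≥ 1, i.e. iff j's share is at least 0.2041.
The shares above 0.2041 belong to Player 2 and Player 6, contributing 57 each; the remaining 4 contribute 0. Total contributed: 114.
The shared-notes effort pays out 4.9 × 114 = 558.60 in total (split across the unequal shares, but the aggregate is all that matters for the group sum).
The 4 free-riders keep 57 each, adding 228. Group total = 228 + 558.60 = 786.60.

786.60 hours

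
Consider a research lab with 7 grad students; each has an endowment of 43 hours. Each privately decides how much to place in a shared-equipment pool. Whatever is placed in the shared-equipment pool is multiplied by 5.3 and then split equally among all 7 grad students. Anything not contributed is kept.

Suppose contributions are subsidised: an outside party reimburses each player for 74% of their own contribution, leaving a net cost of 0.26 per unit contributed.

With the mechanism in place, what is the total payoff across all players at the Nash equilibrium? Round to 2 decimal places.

1818.04 hours

The effective private return per unit is now (5.3/7) / 0.26 = 2.9121 > 1, so every player's dominant strategy flips to full contribution.
So the Nash equilibrium is full contribution by all 7; the group earns 7 × (43 × 0.74 + 5.3 × 43) = 1818.04.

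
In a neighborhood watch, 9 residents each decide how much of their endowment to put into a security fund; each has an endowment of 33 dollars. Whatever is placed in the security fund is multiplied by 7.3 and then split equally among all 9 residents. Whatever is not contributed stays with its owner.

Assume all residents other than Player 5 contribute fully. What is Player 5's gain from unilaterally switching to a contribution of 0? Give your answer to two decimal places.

Switching from a contribution of 33 to 0 lets Player 5 keep an extra 33 dollars, but lowers the security fund by 33, which costs Player 5 their own share of that drop: 7.3/9 × 33 = 26.77.
Net gain = 33 − 26.77 = 6.23. The private return per contributed unit (0.8111) is below 1, so free-riding is indeed the best response regardless of what the others do.

6.23 dollars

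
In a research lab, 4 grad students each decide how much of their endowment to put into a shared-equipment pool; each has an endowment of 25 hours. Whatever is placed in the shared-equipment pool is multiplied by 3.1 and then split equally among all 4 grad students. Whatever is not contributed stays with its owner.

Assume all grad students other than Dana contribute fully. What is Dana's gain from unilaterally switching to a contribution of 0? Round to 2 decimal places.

Switching from a contribution of 25 to 0 lets Dana keep an extra 25 hours, but lowers the shared-equipment pool by 25, which costs Dana their own share of that drop: 3.1/4 × 25 = 19.37.
Net gain = 25 − 19.37 = 5.63. The private return per contributed unit (0.7750) is below 1, so free-riding is indeed the best response regardless of what the others do.

5.63 hours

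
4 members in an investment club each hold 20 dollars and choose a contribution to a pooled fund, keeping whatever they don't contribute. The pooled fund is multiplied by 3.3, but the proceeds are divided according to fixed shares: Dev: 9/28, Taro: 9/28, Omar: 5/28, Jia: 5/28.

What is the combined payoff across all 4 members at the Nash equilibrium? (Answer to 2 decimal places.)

Player j's private return per contributed unit is 3.3 × (j's share). Contributing is weakly dominant for j when that share is at least 1/3.3 = 0.3030, and contributing 0 is dominant otherwise.
Dev and Taro clear that bar, contributing 20 each; the remaining 2 contribute 0. Total contributed: 40.
The pooled fund pays out 3.3 × 40 = 132.00 in total (split across the unequal shares, but the aggregate is all that matters for the group sum).
The 2 free-riders keep 20 each, adding 40. Group total = 40 + 132.00 = 172.00.

172.00 dollars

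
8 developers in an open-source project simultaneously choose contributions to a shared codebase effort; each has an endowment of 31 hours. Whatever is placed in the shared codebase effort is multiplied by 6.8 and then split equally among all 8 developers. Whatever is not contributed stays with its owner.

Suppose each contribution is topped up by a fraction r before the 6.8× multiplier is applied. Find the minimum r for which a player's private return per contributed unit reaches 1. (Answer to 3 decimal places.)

With matching at rate r, one contributed unit becomes (1 + r) in the shared codebase effort and returns 6.8 × (1 + r) / 8 to the contributor.
Setting this equal to 1: 1 + r = 8/6.8 = 1.1765.
So the minimum matching rate is r = 1.1765 − 1 = 0.176.

0.176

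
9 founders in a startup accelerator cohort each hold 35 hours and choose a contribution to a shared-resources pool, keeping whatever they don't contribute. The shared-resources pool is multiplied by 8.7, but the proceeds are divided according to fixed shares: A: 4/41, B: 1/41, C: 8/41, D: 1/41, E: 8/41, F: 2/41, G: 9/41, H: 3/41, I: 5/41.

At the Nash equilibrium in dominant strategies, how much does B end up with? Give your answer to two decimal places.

A player with share s gets back 8.7·s per unit contributed, so full contribution is dominant for anyone with s > 1/8.7 = 0.1149 and zero contribution is dominant for anyone below.
C, E, G and I are above the threshold, contributing 35 each; the remaining 5 contribute 0. Total contributed: 140.
B keeps 35 and receives 8.7 × 140 × 1/41 = 29.71 from the shared-resources pool, for a payoff of 64.71.

64.71 hours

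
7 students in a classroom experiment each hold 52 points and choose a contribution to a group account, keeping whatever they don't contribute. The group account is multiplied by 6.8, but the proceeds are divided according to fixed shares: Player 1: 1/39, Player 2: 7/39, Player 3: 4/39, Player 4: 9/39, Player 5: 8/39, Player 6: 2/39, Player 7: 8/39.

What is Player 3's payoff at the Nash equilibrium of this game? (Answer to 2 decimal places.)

Player j's private return per contributed unit is 6.8 × (j's share). Contributing is weakly dominant for j when that share is at least 1/6.8 = 0.1471, and contributing 0 is dominant otherwise.
The shares above 0.1471 belong to Player 2, Player 4, Player 5 and Player 7, contributing 52 each; the remaining 3 contribute 0. Total contributed: 208.
Player 3 keeps 52 and receives 6.8 × 208 × 4/39 = 145.07 from the group account, for a payoff of 197.07.

197.07 points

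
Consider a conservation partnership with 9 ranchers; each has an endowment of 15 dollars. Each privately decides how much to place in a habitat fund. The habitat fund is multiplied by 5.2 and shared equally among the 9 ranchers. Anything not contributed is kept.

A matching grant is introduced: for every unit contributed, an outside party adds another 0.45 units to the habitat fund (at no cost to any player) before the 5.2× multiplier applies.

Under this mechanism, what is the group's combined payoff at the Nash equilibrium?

135.00 dollars

The effective private return is 5.2 × 1.45 / 9 = 0.8378, which is still under 1, so the mechanism doesn't change anyone's dominant strategy: zero contribution.
Everyone keeps their endowment and the group total is 9 × 15 = 135.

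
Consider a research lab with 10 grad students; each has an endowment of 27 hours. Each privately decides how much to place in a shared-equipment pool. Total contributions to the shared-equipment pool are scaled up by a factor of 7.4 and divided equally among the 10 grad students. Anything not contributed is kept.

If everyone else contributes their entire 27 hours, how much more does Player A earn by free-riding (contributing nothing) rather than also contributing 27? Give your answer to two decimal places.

7.02 hours

Switching from a contribution of 27 to 0 lets Player A keep an extra 27 hours, but lowers the shared-equipment pool by 27, which costs Player A their own share of that drop: 7.4/10 × 27 = 19.98.
Net gain = 27 − 19.98 = 7.02. The private return per contributed unit (0.7400) is below 1, so free-riding is indeed the best response regardless of what the others do.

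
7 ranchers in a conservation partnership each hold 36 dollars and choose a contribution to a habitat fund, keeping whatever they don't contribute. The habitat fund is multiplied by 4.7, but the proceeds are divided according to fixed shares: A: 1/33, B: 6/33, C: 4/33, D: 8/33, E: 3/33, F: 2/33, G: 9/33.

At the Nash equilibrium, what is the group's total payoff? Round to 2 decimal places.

518.40 dollars

Player j's private return per contributed unit is 4.7 × (j's share). Contributing is weakly dominant for j when that share is at least 1/4.7 = 0.2128, and contributing 0 is dominant otherwise.
The shares above 0.2128 belong to D and G, contributing 36 each; the remaining 5 contribute 0. Total contributed: 72.
The habitat fund pays out 4.7 × 72 = 338.40 in total (split across the unequal shares, but the aggregate is all that matters for the group sum).
The 5 free-riders keep 36 each, adding 180. Group total = 180 + 338.40 = 518.40.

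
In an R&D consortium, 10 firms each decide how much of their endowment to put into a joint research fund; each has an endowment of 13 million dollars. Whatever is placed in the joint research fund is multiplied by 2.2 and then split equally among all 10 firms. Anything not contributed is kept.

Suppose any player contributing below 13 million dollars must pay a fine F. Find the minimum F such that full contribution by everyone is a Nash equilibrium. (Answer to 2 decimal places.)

10.14 million dollars

Given the others contribute fully, the best deviation is to contribute 0 (any partial contribution still incurs the fine and gives up units whose private return 0.2200 is below 1).
Deviating from 13 to 0 saves 13 million dollars but forfeits the deviator's share of the drop in the joint research fund: 2.2/10 × 13 = 2.86.
So the deviation gain is 13 − 2.86 = 10.14, and the fine must be at least 10.14 million dollars to wipe it out.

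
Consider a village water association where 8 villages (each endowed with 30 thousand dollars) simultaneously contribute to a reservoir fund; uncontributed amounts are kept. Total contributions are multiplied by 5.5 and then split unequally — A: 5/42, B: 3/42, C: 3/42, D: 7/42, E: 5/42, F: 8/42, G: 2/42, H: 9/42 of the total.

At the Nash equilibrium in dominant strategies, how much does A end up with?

For player j, contributing a unit is worthwhile iff 5.5 × (j's share) ≥ 1, i.e. iff j's share is at least 0.1818.
F and H are above the threshold, contributing 30 each; the remaining 6 contribute 0. Total contributed: 60.
A keeps 30 and receives 5.5 × 60 × 5/42 = 39.29 from the reservoir fund, for a payoff of 69.29.

69.29 thousand dollars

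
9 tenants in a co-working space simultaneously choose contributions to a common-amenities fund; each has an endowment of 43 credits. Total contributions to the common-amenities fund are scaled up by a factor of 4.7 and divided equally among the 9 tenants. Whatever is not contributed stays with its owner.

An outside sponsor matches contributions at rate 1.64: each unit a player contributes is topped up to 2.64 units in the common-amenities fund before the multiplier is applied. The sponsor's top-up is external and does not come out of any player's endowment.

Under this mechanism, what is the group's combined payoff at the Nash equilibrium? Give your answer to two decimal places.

With the mechanism, a contributed unit returns 4.7 × 2.64 / 9 = 1.3787 per unit of net cost to the contributor — now above 1 — so contributing fully is weakly dominant for every player.
At the Nash equilibrium everyone contributes 43. Group total payoff = 4.7 × 2.64 × 387 = 4801.90.

4801.90 credits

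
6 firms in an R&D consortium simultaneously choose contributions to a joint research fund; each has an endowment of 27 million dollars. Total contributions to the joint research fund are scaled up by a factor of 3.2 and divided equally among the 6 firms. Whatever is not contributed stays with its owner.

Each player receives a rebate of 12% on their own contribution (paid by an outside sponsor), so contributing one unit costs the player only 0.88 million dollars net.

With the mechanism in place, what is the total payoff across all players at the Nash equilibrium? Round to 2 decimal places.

With the mechanism, a contributed unit returns (3.2/6) / 0.88 = 0.6061 per unit of net cost — still below 1 — so contributing 0 remains dominant for every player.
At the Nash equilibrium no one contributes; group total payoff = 6 × 27 = 162.

162.00 million dollars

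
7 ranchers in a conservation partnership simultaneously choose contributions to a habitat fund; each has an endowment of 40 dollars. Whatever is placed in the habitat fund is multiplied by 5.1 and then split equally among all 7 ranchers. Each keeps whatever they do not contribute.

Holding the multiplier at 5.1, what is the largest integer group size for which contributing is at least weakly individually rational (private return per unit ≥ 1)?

5

Private return per unit is 5.1/(group size), which is ≥ 1 whenever the group size is ≤ 5.1.
The largest such integer is 5.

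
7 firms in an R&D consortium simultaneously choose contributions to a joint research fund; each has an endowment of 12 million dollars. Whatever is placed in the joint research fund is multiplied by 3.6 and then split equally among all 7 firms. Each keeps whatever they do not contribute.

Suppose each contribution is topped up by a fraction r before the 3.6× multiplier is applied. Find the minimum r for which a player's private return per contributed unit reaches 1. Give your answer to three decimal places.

0.944

With matching at rate r, one contributed unit becomes (1 + r) in the joint research fund and returns 3.6 × (1 + r) / 7 to the contributor.
Setting this equal to 1: 1 + r = 7/3.6 = 1.9444.
So the minimum matching rate is r = 1.9444 − 1 = 0.944.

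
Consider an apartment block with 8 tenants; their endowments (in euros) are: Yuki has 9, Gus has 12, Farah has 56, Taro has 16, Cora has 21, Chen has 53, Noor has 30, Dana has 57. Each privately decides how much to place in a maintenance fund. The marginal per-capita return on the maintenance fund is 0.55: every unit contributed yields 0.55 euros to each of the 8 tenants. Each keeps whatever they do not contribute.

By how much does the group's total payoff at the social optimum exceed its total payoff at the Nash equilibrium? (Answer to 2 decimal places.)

The private return per contributed unit is 0.55 < 1 for everyone, so the Nash equilibrium is zero contribution and the group total is Σ E_j = 9 + 12 + 56 + 16 + 21 + 53 + 30 + 57 = 254.
Each contributed unit returns 4.400 to the group, so the social optimum is full contribution by everyone: group total = 4.400 × 254 = 1117.60.
Efficiency loss = (4.400 − 1) × 254 = 863.60.

863.60 euros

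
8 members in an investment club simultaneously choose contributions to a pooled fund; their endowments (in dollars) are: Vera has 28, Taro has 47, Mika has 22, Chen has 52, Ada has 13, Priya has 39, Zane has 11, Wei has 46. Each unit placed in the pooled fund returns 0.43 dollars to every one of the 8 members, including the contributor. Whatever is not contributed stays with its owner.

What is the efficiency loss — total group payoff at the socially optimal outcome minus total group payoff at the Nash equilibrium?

The private return per contributed unit is 0.43 < 1 for everyone, so the Nash equilibrium is zero contribution and the group total is Σ E_j = 28 + 47 + 22 + 52 + 13 + 39 + 11 + 46 = 258.
Each contributed unit returns 3.440 to the group, so the social optimum is full contribution by everyone: group total = 3.440 × 258 = 887.52.
Efficiency loss = (3.440 − 1) × 258 = 629.52.

629.52 dollars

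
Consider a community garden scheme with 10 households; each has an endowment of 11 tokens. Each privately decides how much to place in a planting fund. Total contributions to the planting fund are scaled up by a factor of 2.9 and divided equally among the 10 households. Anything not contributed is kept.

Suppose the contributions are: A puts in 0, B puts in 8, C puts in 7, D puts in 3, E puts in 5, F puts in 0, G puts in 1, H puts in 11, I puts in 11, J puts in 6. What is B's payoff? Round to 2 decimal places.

Total contributed: 0 + 8 + 7 + 3 + 5 + 0 + 1 + 11 + 11 + 6 = 52.
Each receives 2.9 × 52 / 10 = 15.08 from the planting fund.
B keeps 11 − 8 = 3, so B's payoff is 3 + 15.08 = 18.08.

18.08 tokens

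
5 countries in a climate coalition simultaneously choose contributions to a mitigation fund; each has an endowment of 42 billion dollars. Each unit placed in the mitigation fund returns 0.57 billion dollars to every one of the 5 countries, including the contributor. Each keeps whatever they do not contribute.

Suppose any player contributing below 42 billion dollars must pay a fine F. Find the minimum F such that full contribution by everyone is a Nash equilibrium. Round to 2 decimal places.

18.06 billion dollars

Given the others contribute fully, the best deviation is to contribute 0 (any partial contribution still incurs the fine and gives up units whose private return 0.57 is below 1).
Deviating from 42 to 0 saves 42 billion dollars but forfeits the deviator's share of the drop in the mitigation fund: 0.57 × 42 = 23.94.
So the deviation gain is 42 − 23.94 = 18.06, and the fine must be at least 18.06 billion dollars to wipe it out.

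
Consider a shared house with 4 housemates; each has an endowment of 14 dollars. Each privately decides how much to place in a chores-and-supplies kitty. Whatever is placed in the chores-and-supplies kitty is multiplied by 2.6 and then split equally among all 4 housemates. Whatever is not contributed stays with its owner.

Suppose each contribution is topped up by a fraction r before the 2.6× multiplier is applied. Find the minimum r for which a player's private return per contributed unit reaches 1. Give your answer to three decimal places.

With matching at rate r, one contributed unit becomes (1 + r) in the chores-and-supplies kitty and returns 2.6 × (1 + r) / 4 to the contributor.
Setting this equal to 1: 1 + r = 4/2.6 = 1.5385.
So the minimum matching rate is r = 1.5385 − 1 = 0.538.

0.538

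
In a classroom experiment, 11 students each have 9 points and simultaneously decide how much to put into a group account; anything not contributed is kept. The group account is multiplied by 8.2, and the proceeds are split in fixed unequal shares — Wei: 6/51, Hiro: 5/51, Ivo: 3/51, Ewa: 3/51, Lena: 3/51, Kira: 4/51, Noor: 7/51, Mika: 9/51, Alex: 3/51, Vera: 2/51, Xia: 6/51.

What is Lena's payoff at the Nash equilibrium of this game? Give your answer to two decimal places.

17.68 points

A player with share s gets back 8.2·s per unit contributed, so full contribution is dominant for anyone with s > 1/8.2 = 0.1220 and zero contribution is dominant for anyone below.
Noor and Mika are above the threshold, contributing 9 each; the remaining 9 contribute 0. Total contributed: 18.
Lena keeps 9 and receives 8.2 × 18 × 3/51 = 8.68 from the group account, for a payoff of 17.68.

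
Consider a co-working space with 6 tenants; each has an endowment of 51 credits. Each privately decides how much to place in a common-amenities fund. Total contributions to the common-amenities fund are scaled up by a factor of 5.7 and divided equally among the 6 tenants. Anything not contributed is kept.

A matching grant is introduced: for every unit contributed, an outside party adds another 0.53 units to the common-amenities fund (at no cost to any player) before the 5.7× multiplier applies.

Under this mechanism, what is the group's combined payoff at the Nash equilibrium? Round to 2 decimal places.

2668.63 credits

With the mechanism, a contributed unit returns 5.7 × 1.53 / 6 = 1.4535 per unit of net cost to the contributor — now above 1 — so contributing fully is weakly dominant for every player.
At the Nash equilibrium everyone contributes 51. Group total payoff = 5.7 × 1.53 × 306 = 2668.63.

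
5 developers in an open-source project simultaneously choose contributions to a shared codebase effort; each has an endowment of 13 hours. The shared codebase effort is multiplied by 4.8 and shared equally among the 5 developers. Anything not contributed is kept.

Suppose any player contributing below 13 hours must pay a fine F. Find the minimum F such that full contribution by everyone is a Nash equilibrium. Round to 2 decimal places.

0.52 hours

Given the others contribute fully, the best deviation is to contribute 0 (any partial contribution still incurs the fine and gives up units whose private return 0.9600 is below 1).
Deviating from 13 to 0 saves 13 hours but forfeits the deviator's share of the drop in the shared codebase effort: 4.8/5 × 13 = 12.48.
So the deviation gain is 13 − 12.48 = 0.52, and the fine must be at least 0.52 hours to wipe it out.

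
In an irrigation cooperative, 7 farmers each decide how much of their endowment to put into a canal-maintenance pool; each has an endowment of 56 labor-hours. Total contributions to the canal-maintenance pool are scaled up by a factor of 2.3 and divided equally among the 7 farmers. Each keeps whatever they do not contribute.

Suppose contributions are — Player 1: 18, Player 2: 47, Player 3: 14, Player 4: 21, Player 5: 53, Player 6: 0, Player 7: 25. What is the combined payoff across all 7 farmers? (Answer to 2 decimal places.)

623.40 labor-hours

Total contributed: 18 + 47 + 14 + 21 + 53 + 0 + 25 = 178; total kept: 7 × 56 − 178 = 214.
The canal-maintenance pool pays out 2.3 × 178 = 409.40 in aggregate.
Group total = 214 + 409.40 = 623.40.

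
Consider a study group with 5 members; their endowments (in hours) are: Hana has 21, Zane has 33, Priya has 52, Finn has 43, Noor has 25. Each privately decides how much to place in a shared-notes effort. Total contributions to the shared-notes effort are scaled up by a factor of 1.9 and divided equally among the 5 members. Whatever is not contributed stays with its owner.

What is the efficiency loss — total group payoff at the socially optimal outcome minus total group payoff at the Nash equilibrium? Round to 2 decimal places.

156.60 hours

The private return per contributed unit is 1.9/5 = 0.3800 < 1 for every player regardless of endowment, so the Nash equilibrium is zero contribution and the group total is Σ E_j = 21 + 33 + 52 + 43 + 25 = 174.
Each contributed unit returns 1.900 to the group, so the social optimum is full contribution by everyone: group total = 1.900 × 174 = 330.60.
Efficiency loss = (1.900 − 1) × 174 = 156.60.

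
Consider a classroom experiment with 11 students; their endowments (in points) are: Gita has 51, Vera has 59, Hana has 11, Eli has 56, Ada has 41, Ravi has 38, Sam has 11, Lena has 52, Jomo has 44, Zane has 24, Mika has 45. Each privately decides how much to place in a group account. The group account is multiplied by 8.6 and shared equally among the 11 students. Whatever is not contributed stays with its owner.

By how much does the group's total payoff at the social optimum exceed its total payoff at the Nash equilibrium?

The private return per contributed unit is 8.6/11 = 0.7818 < 1 for every player regardless of endowment, so the Nash equilibrium is zero contribution and the group total is Σ E_j = 51 + 59 + 11 + 56 + 41 + 38 + 11 + 52 + 44 + 24 + 45 = 432.
Each contributed unit returns 8.600 to the group, so the social optimum is full contribution by everyone: group total = 8.600 × 432 = 3715.20.
Efficiency loss = (8.600 − 1) × 432 = 3283.20.

3283.20 points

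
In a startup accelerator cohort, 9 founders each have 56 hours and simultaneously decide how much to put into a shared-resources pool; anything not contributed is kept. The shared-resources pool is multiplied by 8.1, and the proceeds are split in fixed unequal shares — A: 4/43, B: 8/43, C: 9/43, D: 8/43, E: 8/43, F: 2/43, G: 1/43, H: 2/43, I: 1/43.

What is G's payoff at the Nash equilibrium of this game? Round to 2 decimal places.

98.20 hours

For player j, contributing a unit is worthwhile iff 8.1 × (j's share) ≥ 1, i.e. iff j's share is at least 0.1235.
B, C, D and E are above the threshold, contributing 56 each; the remaining 5 contribute 0. Total contributed: 224.
G keeps 56 and receives 8.1 × 224 × 1/43 = 42.20 from the shared-resources pool, for a payoff of 98.20.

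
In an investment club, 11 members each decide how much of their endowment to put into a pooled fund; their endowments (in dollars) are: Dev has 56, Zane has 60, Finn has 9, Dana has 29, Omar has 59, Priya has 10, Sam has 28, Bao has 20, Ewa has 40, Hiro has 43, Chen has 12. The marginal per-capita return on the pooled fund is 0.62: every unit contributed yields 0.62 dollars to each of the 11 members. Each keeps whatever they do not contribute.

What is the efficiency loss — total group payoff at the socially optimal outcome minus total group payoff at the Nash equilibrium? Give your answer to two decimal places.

The private return per contributed unit is 0.62 < 1 for everyone, so the Nash equilibrium is zero contribution and the group total is Σ E_j = 56 + 60 + 9 + 29 + 59 + 10 + 28 + 20 + 40 + 43 + 12 = 366.
Each contributed unit returns 6.820 to the group, so the social optimum is full contribution by everyone: group total = 6.820 × 366 = 2496.12.
Efficiency loss = (6.820 − 1) × 366 = 2130.12.

2130.12 dollars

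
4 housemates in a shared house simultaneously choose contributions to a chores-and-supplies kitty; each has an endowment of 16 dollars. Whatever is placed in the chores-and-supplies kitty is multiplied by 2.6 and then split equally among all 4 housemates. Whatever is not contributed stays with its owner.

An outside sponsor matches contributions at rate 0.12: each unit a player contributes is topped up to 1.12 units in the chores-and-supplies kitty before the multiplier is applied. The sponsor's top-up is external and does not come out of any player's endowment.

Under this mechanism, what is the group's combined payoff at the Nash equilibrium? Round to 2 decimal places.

With the mechanism, a contributed unit returns 2.6 × 1.12 / 4 = 0.7280 per unit of net cost — still below 1 — so contributing 0 remains dominant for every player.
Everyone keeps their endowment and the group total is 4 × 16 = 64.

64.00 dollars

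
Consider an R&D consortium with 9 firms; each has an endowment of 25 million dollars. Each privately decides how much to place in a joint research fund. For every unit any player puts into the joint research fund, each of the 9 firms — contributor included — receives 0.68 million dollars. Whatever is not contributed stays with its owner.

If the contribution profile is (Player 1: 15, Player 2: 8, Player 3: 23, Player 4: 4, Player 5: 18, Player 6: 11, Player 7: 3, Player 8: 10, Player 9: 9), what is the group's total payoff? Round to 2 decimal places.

Total contributed: 15 + 8 + 23 + 4 + 18 + 11 + 3 + 10 + 9 = 101; total kept: 9 × 25 − 101 = 124.
The joint research fund pays out 0.68 × 9 × 101 = 618.12 in aggregate.
Group total = 124 + 618.12 = 742.12.

742.12 million dollars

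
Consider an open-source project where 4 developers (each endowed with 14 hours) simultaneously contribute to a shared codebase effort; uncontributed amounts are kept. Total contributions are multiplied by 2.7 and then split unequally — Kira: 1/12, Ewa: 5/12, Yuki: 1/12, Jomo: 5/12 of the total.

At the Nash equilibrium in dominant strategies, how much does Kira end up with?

20.30 hours

Each unit j contributes comes back to j as 2.7 × (j's share), so j prefers to contribute only if that share exceeds 1/2.7 = 0.3704; otherwise keeping the unit dominates.
Ewa and Jomo are above the threshold, contributing 14 each; the remaining 2 contribute 0. Total contributed: 28.
Kira keeps 14 and receives 2.7 × 28 × 1/12 = 6.30 from the shared codebase effort, for a payoff of 20.30.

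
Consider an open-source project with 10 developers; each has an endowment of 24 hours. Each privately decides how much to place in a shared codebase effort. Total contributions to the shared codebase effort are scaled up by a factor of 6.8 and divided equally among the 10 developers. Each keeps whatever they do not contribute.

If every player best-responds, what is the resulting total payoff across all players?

Each contributed unit returns 6.8/10 = 0.6800 to its contributor — below 1 — so contributing 0 is dominant for every player. At the Nash equilibrium everyone keeps their 24, and the group total is 10 × 24 = 240.

240.00 hours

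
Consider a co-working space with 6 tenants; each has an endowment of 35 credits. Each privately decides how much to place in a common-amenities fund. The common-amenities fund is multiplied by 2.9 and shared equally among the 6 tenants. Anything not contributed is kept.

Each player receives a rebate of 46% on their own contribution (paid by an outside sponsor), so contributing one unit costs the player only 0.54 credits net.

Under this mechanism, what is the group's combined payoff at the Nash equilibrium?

The effective private return is (2.9/6) / 0.54 = 0.8951, which is still under 1, so the mechanism doesn't change anyone's dominant strategy: zero contribution.
Everyone keeps their endowment and the group total is 6 × 35 = 210.

210.00 credits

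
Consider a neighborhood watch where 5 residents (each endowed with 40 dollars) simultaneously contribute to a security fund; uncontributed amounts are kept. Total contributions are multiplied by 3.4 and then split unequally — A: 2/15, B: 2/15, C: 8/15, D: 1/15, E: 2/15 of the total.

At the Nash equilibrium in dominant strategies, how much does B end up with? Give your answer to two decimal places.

Each unit j contributes comes back to j as 3.4 × (j's share), so j prefers to contribute only if that share exceeds 1/3.4 = 0.2941; otherwise keeping the unit dominates.
The only share above 0.2941 is C's 8/15, contributing 40; the remaining 4 contribute 0. Total contributed: 40.
B keeps 40 and receives 3.4 × 40 × 2/15 = 18.13 from the security fund, for a payoff of 58.13.

58.13 dollars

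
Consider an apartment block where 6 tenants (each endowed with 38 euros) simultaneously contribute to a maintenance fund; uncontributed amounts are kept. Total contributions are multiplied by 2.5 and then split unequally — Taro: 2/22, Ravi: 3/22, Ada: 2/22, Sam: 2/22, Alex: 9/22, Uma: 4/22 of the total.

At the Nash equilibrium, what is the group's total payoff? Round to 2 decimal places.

285.00 euros

Each unit j contributes comes back to j as 2.5 × (j's share), so j prefers to contribute only if that share exceeds 1/2.5 = 0.4000; otherwise keeping the unit dominates.
Only Alex (9/22) clears that bar, contributing 38; the remaining 5 contribute 0. Total contributed: 38.
The maintenance fund pays out 2.5 × 38 = 95.00 in total (split across the unequal shares, but the aggregate is all that matters for the group sum).
The 5 free-riders keep 38 each, adding 190. Group total = 190 + 95.00 = 285.00.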